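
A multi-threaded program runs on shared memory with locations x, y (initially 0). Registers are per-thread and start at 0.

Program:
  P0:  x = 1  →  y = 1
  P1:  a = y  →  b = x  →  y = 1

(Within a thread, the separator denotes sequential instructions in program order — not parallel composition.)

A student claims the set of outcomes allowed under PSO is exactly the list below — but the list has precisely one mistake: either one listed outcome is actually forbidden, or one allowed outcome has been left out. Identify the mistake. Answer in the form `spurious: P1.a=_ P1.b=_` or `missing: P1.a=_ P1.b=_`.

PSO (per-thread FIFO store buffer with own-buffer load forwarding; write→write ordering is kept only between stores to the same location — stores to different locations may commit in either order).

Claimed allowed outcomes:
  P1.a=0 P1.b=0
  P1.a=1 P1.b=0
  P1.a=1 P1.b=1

outcome vector order: (P1.a,P1.b)
under PSO → <0 0> <0 1> <1 0> <1 1>
PSO∖claimed = {<0 1>}

missing: P1.a=0 P1.b=1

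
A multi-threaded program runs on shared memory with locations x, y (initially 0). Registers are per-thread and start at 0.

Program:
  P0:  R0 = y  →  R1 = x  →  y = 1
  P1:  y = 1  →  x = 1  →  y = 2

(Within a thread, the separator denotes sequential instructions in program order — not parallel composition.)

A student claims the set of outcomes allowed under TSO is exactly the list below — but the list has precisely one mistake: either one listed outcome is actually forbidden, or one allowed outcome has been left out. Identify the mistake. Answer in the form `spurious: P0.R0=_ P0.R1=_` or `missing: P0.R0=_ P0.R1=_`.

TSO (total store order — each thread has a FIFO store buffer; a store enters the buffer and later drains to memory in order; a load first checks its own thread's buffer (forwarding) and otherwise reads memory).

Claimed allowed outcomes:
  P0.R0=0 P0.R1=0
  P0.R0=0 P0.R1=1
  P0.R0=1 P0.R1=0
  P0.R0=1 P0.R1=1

missing: P0.R0=2 P0.R1=1

outcome vector order: (P0.R0,P0.R1)
[TSO] allowed = {0/0 0/1 1/0 1/1 2/1}
TSO∖claimed = {2/1}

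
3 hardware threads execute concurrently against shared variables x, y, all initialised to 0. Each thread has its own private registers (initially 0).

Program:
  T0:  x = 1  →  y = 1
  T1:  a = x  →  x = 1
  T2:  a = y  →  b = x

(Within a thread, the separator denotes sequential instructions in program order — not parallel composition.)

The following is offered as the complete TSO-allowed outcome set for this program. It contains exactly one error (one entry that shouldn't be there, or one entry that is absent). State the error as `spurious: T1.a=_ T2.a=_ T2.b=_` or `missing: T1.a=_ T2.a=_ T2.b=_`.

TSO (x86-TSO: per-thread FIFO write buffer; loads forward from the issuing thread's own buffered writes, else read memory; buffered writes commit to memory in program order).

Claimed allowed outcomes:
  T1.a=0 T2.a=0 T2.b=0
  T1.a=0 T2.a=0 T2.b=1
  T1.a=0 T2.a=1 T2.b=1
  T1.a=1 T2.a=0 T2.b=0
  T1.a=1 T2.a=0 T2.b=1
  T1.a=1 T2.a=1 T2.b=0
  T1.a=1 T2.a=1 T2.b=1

spurious: T1.a=1 T2.a=1 T2.b=0

outcome vector order: (T1.a,T2.a,T2.b)
TSO: 6 outcomes — {0/0/0, 0/0/1, 0/1/1, 1/0/0, 1/0/1, 1/1/1}
claimed∖TSO = {1/1/0}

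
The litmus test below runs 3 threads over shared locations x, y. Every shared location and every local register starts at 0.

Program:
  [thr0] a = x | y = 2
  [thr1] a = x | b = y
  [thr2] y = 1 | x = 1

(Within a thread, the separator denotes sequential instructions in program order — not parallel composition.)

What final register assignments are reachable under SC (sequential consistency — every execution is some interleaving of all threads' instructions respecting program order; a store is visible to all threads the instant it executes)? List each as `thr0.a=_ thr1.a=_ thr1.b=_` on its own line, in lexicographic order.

thr0.a=0 thr1.a=0 thr1.b=0
thr0.a=0 thr1.a=0 thr1.b=1
thr0.a=0 thr1.a=0 thr1.b=2
thr0.a=0 thr1.a=1 thr1.b=1
thr0.a=0 thr1.a=1 thr1.b=2
thr0.a=1 thr1.a=0 thr1.b=0
thr0.a=1 thr1.a=0 thr1.b=1
thr0.a=1 thr1.a=0 thr1.b=2
thr0.a=1 thr1.a=1 thr1.b=1
thr0.a=1 thr1.a=1 thr1.b=2

outcome vector order: (thr0.a,thr1.a,thr1.b)
|SC outcomes| = 10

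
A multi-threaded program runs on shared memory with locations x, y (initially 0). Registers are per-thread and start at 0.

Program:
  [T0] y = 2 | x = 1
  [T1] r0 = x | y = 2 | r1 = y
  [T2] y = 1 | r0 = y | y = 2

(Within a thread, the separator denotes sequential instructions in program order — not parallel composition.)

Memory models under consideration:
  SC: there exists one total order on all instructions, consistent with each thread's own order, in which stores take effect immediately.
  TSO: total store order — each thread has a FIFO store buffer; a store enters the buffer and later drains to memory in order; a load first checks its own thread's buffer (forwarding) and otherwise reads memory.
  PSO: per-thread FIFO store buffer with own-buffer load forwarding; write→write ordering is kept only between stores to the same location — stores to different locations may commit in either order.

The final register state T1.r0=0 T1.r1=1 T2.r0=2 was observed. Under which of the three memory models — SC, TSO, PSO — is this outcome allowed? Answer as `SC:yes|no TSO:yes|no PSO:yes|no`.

SC:yes TSO:yes PSO:yes

outcome vector order: (T1.r0,T1.r1,T2.r0)
under SC → 0/1/1, 0/1/2, 0/2/1, 0/2/2, 1/1/1, 1/2/1, 1/2/2
under TSO → 0/1/1, 0/1/2, 0/2/1, 0/2/2, 1/1/1, 1/2/1, 1/2/2
under PSO → 0/1/1, 0/1/2, 0/2/1, 0/2/2, 1/1/1, 1/1/2, 1/2/1, 1/2/2
target 0/1/2 ∈ {SC,TSO,PSO}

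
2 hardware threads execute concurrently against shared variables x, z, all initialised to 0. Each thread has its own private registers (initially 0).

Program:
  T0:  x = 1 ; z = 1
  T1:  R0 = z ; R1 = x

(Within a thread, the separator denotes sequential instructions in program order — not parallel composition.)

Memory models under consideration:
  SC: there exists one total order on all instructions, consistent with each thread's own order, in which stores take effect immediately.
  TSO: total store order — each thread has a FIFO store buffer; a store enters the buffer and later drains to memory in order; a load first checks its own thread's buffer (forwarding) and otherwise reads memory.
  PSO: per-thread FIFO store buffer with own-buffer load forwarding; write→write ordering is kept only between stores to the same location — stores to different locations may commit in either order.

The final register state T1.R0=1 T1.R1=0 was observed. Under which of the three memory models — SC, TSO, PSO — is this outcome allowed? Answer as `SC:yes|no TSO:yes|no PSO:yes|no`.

SC:no TSO:no PSO:yes

outcome vector order: (T1.R0,T1.R1)
[SC] allowed = {00 01 11}
[TSO] allowed = {00 01 11}
[PSO] allowed = {00 01 10 11}
target 10 ∈ {PSO}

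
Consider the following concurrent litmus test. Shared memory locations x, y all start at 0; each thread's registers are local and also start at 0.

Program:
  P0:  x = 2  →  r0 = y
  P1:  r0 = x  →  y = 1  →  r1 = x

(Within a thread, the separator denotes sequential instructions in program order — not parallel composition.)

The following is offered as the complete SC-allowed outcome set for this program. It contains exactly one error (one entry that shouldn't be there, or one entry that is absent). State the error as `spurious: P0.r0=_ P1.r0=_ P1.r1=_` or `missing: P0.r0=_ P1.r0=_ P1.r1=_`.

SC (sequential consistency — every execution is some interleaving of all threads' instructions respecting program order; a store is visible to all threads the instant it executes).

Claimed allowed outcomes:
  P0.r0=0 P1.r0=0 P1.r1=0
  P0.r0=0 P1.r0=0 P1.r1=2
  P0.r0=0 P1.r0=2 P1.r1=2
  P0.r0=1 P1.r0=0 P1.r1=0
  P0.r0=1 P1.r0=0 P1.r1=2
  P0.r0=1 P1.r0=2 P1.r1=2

outcome vector order: (P0.r0,P1.r0,P1.r1)
SC: 5 outcomes — {002 022 100 102 122}
claimed∖SC = {000}

spurious: P0.r0=0 P1.r0=0 P1.r1=0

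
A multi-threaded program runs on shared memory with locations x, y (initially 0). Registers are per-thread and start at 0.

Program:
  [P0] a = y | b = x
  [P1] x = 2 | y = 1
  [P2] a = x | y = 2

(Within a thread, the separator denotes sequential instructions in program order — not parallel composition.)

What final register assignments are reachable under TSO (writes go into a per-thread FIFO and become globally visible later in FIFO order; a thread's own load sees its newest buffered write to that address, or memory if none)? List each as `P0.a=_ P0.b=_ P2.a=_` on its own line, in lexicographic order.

P0.a=0 P0.b=0 P2.a=0
P0.a=0 P0.b=0 P2.a=2
P0.a=0 P0.b=2 P2.a=0
P0.a=0 P0.b=2 P2.a=2
P0.a=1 P0.b=2 P2.a=0
P0.a=1 P0.b=2 P2.a=2
P0.a=2 P0.b=0 P2.a=0
P0.a=2 P0.b=2 P2.a=0
P0.a=2 P0.b=2 P2.a=2

outcome vector order: (P0.a,P0.b,P2.a)
|TSO outcomes| = 9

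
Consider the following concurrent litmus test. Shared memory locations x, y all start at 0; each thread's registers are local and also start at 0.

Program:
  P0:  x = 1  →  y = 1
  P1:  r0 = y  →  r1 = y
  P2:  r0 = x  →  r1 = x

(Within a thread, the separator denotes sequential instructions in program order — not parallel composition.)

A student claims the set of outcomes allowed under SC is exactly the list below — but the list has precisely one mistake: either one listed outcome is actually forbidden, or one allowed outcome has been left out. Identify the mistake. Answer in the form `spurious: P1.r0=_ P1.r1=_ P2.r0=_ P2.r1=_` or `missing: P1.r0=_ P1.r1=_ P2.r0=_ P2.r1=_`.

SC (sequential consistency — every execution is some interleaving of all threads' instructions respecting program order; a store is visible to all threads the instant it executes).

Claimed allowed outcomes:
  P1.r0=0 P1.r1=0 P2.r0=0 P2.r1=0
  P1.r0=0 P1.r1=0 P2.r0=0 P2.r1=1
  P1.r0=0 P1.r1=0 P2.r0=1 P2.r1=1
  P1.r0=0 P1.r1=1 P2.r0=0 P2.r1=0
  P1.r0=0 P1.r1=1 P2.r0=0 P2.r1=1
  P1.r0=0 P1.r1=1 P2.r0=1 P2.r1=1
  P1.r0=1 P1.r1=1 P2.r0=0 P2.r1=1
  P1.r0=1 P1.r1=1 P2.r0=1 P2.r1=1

outcome vector order: (P1.r0,P1.r1,P2.r0,P2.r1)
SC (9): 0/0/0/0; 0/0/0/1; 0/0/1/1; 0/1/0/0; 0/1/0/1; 0/1/1/1; 1/1/0/0; 1/1/0/1; 1/1/1/1
SC∖claimed = {1/1/0/0}

missing: P1.r0=1 P1.r1=1 P2.r0=0 P2.r1=0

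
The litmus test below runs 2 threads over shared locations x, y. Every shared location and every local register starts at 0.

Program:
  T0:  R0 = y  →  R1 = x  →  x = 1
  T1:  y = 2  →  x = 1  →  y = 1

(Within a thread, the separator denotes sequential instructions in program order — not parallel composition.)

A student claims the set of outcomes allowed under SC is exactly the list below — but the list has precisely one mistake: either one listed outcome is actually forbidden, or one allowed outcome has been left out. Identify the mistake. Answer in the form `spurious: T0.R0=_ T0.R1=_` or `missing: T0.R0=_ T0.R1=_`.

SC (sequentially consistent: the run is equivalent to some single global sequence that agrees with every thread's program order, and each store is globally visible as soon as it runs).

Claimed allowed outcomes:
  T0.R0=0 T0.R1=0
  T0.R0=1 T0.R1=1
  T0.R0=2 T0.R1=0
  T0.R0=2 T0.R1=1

outcome vector order: (T0.R0,T0.R1)
[SC] allowed = {0/0; 0/1; 1/1; 2/0; 2/1}
SC∖claimed = {0/1}

missing: T0.R0=0 T0.R1=1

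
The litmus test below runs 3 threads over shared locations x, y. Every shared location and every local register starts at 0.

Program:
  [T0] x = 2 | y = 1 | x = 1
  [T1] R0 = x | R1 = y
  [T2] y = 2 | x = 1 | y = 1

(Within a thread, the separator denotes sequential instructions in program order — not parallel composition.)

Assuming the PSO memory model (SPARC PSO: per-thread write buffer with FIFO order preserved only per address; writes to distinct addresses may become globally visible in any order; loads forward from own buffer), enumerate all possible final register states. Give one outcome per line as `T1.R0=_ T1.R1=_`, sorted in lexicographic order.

T1.R0=0 T1.R1=0
T1.R0=0 T1.R1=1
T1.R0=0 T1.R1=2
T1.R0=1 T1.R1=0
T1.R0=1 T1.R1=1
T1.R0=1 T1.R1=2
T1.R0=2 T1.R1=0
T1.R0=2 T1.R1=1
T1.R0=2 T1.R1=2

outcome vector order: (T1.R0,T1.R1)
|PSO outcomes| = 9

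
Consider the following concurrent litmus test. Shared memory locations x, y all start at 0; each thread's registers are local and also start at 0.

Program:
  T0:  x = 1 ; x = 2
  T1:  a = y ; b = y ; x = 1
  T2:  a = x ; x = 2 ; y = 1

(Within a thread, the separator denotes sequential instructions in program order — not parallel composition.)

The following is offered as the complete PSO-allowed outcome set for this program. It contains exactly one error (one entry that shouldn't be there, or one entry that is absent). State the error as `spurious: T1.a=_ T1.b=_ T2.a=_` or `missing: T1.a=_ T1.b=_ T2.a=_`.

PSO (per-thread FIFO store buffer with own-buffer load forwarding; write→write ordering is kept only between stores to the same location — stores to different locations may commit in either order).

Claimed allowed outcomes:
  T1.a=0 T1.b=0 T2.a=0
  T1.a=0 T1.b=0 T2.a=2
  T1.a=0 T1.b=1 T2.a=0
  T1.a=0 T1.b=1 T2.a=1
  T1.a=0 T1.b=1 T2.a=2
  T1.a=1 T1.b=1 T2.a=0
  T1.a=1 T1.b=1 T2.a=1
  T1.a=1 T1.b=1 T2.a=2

missing: T1.a=0 T1.b=0 T2.a=1

outcome vector order: (T1.a,T1.b,T2.a)
PSO (9): 000 001 002 010 011 012 110 111 112
PSO∖claimed = {001}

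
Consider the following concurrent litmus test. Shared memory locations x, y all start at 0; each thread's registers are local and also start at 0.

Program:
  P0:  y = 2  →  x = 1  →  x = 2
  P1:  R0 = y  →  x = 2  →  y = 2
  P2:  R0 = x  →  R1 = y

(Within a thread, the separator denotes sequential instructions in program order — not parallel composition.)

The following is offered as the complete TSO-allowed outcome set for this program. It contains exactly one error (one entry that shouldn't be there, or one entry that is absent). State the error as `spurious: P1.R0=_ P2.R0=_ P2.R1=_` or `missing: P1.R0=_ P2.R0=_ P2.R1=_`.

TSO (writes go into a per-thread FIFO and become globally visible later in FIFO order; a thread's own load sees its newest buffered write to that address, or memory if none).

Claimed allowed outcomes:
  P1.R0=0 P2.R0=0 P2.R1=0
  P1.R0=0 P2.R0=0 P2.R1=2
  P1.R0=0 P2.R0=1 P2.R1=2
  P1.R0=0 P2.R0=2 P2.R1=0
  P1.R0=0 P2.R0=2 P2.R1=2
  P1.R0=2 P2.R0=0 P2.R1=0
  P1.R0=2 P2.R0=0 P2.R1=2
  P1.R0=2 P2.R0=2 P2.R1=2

missing: P1.R0=2 P2.R0=1 P2.R1=2

outcome vector order: (P1.R0,P2.R0,P2.R1)
[TSO] allowed = {<0 0 0>; <0 0 2>; <0 1 2>; <0 2 0>; <0 2 2>; <2 0 0>; <2 0 2>; <2 1 2>; <2 2 2>}
TSO∖claimed = {<2 1 2>}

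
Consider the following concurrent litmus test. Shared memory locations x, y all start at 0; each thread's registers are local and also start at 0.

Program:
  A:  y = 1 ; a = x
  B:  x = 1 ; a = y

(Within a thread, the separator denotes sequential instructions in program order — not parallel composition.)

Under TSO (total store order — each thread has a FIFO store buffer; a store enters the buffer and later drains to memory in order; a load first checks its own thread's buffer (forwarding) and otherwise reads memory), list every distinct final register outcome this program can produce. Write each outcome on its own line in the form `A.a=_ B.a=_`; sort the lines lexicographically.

outcome vector order: (A.a,B.a)
|TSO outcomes| = 4

A.a=0 B.a=0
A.a=0 B.a=1
A.a=1 B.a=0
A.a=1 B.a=1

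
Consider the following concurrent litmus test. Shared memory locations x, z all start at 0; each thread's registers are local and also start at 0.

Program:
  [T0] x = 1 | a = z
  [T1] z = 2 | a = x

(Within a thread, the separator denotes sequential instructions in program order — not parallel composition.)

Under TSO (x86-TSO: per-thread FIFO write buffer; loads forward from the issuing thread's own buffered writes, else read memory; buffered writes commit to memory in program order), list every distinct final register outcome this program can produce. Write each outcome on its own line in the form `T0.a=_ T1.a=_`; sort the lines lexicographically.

T0.a=0 T1.a=0
T0.a=0 T1.a=1
T0.a=2 T1.a=0
T0.a=2 T1.a=1

outcome vector order: (T0.a,T1.a)
|TSO outcomes| = 4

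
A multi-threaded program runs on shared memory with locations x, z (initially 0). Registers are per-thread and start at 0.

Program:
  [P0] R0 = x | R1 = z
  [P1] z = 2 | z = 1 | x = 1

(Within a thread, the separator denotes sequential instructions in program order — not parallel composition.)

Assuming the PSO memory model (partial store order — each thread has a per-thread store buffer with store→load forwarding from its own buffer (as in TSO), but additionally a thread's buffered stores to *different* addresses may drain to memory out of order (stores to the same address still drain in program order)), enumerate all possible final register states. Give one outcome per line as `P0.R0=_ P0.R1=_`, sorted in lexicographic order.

outcome vector order: (P0.R0,P0.R1)
|PSO outcomes| = 6

P0.R0=0 P0.R1=0
P0.R0=0 P0.R1=1
P0.R0=0 P0.R1=2
P0.R0=1 P0.R1=0
P0.R0=1 P0.R1=1
P0.R0=1 P0.R1=2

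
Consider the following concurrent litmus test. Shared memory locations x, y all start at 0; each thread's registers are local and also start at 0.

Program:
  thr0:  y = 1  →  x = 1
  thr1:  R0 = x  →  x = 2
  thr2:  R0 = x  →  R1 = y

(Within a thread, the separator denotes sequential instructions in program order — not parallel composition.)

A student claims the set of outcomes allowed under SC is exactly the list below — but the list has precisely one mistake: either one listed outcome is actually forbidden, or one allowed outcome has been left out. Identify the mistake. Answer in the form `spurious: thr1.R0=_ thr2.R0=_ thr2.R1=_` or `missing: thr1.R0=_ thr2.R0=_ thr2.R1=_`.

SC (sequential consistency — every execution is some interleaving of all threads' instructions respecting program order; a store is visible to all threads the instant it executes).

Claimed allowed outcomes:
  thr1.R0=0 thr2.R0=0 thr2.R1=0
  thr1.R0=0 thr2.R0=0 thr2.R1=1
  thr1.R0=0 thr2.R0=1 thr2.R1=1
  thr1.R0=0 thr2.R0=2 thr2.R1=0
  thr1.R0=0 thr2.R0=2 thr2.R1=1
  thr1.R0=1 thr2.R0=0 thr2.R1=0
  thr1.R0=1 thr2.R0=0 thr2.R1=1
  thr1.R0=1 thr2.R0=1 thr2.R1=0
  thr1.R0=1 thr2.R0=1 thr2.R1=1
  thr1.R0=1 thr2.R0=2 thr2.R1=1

outcome vector order: (thr1.R0,thr2.R0,thr2.R1)
under SC → 000; 001; 011; 020; 021; 100; 101; 111; 121
claimed∖SC = {110}

spurious: thr1.R0=1 thr2.R0=1 thr2.R1=0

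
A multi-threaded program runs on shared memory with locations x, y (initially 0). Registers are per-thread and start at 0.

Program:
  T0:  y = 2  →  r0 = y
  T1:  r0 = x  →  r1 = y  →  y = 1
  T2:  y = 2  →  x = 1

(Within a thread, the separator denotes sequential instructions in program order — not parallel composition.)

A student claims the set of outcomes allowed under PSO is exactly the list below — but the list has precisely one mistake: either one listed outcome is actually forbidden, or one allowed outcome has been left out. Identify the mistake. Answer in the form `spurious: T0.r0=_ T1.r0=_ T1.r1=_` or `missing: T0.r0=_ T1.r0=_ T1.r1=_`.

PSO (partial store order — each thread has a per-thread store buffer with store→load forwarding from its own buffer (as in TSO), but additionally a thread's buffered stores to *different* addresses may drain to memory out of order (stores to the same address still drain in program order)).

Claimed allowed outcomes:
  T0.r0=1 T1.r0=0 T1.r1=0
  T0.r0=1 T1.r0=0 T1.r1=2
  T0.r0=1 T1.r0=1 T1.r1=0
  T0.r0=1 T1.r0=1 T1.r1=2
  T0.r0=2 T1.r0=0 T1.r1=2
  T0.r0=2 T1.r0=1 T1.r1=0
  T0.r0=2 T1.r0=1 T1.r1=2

missing: T0.r0=2 T1.r0=0 T1.r1=0

outcome vector order: (T0.r0,T1.r0,T1.r1)
under PSO → 100; 102; 110; 112; 200; 202; 210; 212
PSO∖claimed = {200}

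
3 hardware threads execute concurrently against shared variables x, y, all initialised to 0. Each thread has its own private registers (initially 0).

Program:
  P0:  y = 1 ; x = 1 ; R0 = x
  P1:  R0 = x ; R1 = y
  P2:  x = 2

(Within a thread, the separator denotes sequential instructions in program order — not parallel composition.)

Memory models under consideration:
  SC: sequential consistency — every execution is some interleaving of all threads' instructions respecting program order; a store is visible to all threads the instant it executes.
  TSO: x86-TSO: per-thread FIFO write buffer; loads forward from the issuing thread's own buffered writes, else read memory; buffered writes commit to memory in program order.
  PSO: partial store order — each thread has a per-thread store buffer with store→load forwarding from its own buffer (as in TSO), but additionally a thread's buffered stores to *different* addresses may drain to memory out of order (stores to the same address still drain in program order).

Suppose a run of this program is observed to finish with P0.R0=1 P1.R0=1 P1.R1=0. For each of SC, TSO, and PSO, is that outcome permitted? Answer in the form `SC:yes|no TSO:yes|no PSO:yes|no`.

outcome vector order: (P0.R0,P1.R0,P1.R1)
[SC] allowed = {(1,0,0) (1,0,1) (1,1,1) (1,2,0) (1,2,1) (2,0,0) (2,0,1) (2,1,1) (2,2,1)}
[TSO] allowed = {(1,0,0) (1,0,1) (1,1,1) (1,2,0) (1,2,1) (2,0,0) (2,0,1) (2,1,1) (2,2,1)}
[PSO] allowed = {(1,0,0) (1,0,1) (1,1,0) (1,1,1) (1,2,0) (1,2,1) (2,0,0) (2,0,1) (2,1,0) (2,1,1) (2,2,0) (2,2,1)}
target (1,1,0) ∈ {PSO}

SC:no TSO:no PSO:yes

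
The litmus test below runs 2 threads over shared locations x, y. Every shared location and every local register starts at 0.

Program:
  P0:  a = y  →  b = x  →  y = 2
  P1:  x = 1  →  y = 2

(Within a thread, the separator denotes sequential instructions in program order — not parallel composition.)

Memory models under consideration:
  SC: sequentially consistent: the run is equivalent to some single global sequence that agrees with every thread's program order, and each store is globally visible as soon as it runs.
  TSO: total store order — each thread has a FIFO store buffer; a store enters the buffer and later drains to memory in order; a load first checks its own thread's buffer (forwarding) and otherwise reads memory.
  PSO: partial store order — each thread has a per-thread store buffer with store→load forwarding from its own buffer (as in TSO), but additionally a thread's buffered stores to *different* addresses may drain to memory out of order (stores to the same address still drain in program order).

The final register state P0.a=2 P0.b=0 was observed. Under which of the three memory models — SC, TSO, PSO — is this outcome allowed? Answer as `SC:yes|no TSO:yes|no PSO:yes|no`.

outcome vector order: (P0.a,P0.b)
SC: 3 outcomes — {<0 0>, <0 1>, <2 1>}
TSO: 3 outcomes — {<0 0>, <0 1>, <2 1>}
PSO: 4 outcomes — {<0 0>, <0 1>, <2 0>, <2 1>}
target <2 0> ∈ {PSO}

SC:no TSO:no PSO:yes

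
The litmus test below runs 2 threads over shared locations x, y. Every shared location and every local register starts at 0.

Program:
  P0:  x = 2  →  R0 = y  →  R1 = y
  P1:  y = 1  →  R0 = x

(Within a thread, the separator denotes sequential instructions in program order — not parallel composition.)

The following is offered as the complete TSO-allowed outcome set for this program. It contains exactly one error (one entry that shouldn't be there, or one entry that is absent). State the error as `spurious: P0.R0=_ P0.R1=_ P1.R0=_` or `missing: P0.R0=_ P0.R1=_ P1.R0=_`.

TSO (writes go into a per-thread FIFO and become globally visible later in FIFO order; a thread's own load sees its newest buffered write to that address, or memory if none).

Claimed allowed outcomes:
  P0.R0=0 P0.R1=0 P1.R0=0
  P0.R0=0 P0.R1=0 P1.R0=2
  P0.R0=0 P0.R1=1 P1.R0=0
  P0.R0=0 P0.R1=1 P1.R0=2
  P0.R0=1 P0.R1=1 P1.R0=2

missing: P0.R0=1 P0.R1=1 P1.R0=0

outcome vector order: (P0.R0,P0.R1,P1.R0)
TSO: 6 outcomes — {000 002 010 012 110 112}
TSO∖claimed = {110}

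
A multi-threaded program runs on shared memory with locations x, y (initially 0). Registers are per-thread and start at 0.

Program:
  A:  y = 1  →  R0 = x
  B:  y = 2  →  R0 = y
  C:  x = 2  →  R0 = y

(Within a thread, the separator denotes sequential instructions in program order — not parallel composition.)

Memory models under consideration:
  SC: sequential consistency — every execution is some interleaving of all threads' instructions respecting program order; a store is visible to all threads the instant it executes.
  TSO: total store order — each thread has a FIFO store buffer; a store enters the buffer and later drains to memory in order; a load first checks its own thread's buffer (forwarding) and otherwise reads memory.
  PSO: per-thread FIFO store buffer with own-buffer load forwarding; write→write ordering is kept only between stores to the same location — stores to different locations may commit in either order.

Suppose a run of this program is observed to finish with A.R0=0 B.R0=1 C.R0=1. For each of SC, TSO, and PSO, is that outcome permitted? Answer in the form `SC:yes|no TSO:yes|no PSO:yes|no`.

SC:yes TSO:yes PSO:yes

outcome vector order: (A.R0,B.R0,C.R0)
under SC → <0 1 1>; <0 2 1>; <0 2 2>; <2 1 0>; <2 1 1>; <2 1 2>; <2 2 0>; <2 2 1>; <2 2 2>
under TSO → <0 1 0>; <0 1 1>; <0 1 2>; <0 2 0>; <0 2 1>; <0 2 2>; <2 1 0>; <2 1 1>; <2 1 2>; <2 2 0>; <2 2 1>; <2 2 2>
under PSO → <0 1 0>; <0 1 1>; <0 1 2>; <0 2 0>; <0 2 1>; <0 2 2>; <2 1 0>; <2 1 1>; <2 1 2>; <2 2 0>; <2 2 1>; <2 2 2>
target <0 1 1> ∈ {SC,TSO,PSO}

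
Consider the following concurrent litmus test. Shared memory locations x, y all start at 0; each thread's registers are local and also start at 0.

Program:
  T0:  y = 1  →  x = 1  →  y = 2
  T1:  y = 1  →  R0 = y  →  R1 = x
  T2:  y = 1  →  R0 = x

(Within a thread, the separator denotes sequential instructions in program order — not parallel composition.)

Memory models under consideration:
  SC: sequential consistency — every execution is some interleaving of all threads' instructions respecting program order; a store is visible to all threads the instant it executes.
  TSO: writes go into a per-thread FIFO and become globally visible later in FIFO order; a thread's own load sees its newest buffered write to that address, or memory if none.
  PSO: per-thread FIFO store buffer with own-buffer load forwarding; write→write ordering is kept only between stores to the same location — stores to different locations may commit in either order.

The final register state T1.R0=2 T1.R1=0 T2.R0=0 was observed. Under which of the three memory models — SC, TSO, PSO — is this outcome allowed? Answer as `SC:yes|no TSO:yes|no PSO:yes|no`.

SC:no TSO:no PSO:yes

outcome vector order: (T1.R0,T1.R1,T2.R0)
SC (6): 1/0/0, 1/0/1, 1/1/0, 1/1/1, 2/1/0, 2/1/1
TSO (6): 1/0/0, 1/0/1, 1/1/0, 1/1/1, 2/1/0, 2/1/1
PSO (8): 1/0/0, 1/0/1, 1/1/0, 1/1/1, 2/0/0, 2/0/1, 2/1/0, 2/1/1
target 2/0/0 ∈ {PSO}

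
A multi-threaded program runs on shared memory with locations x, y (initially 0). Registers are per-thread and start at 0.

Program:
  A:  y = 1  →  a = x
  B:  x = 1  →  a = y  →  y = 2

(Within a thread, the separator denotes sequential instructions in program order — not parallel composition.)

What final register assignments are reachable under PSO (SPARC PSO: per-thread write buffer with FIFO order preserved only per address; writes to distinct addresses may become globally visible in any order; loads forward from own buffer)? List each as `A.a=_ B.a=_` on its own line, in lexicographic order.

outcome vector order: (A.a,B.a)
|PSO outcomes| = 4

A.a=0 B.a=0
A.a=0 B.a=1
A.a=1 B.a=0
A.a=1 B.a=1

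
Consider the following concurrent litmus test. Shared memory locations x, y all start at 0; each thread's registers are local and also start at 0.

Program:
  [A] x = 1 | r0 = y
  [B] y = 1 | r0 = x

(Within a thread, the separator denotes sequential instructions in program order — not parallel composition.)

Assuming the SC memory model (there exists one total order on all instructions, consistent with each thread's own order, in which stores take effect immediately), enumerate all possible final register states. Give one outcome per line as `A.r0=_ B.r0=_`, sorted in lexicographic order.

A.r0=0 B.r0=1
A.r0=1 B.r0=0
A.r0=1 B.r0=1

outcome vector order: (A.r0,B.r0)
|SC outcomes| = 3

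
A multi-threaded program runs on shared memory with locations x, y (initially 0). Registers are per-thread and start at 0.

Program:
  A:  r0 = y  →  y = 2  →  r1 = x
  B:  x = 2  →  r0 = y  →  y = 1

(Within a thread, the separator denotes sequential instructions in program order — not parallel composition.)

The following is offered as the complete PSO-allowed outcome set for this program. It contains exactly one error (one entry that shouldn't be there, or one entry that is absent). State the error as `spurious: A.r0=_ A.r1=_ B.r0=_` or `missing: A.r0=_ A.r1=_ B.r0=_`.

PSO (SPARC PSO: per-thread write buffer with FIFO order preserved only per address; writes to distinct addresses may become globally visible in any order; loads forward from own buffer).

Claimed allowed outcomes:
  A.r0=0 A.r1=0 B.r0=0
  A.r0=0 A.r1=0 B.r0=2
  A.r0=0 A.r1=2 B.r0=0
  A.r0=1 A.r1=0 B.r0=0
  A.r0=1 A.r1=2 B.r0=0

missing: A.r0=0 A.r1=2 B.r0=2

outcome vector order: (A.r0,A.r1,B.r0)
PSO: 6 outcomes — {<0 0 0>, <0 0 2>, <0 2 0>, <0 2 2>, <1 0 0>, <1 2 0>}
PSO∖claimed = {<0 2 2>}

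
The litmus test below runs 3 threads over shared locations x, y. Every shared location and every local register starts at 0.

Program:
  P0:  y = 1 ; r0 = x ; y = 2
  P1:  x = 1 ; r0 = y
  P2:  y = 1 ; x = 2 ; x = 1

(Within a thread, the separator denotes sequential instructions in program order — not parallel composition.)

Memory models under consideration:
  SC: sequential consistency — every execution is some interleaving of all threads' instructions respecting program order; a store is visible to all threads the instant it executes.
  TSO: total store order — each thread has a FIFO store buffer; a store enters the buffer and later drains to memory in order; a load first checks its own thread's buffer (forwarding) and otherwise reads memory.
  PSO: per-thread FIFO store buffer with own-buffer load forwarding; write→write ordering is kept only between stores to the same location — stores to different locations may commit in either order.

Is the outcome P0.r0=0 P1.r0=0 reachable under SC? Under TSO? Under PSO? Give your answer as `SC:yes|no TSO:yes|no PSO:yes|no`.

SC:no TSO:yes PSO:yes

outcome vector order: (P0.r0,P1.r0)
[SC] allowed = {(0,1), (0,2), (1,0), (1,1), (1,2), (2,0), (2,1), (2,2)}
[TSO] allowed = {(0,0), (0,1), (0,2), (1,0), (1,1), (1,2), (2,0), (2,1), (2,2)}
[PSO] allowed = {(0,0), (0,1), (0,2), (1,0), (1,1), (1,2), (2,0), (2,1), (2,2)}
target (0,0) ∈ {TSO,PSO}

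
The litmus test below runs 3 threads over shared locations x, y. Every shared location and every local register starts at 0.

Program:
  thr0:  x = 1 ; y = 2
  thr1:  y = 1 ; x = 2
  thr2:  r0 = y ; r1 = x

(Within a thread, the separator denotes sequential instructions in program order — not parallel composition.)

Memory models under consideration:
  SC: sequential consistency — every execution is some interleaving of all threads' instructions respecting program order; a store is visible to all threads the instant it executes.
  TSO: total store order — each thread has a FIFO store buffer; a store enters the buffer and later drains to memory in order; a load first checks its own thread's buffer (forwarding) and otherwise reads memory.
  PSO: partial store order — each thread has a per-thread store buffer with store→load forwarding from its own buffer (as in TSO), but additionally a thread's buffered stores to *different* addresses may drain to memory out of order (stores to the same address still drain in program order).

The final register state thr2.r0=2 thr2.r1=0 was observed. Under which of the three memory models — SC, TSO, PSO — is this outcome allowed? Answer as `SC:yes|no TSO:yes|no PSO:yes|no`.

outcome vector order: (thr2.r0,thr2.r1)
under SC → 0/0 0/1 0/2 1/0 1/1 1/2 2/1 2/2
under TSO → 0/0 0/1 0/2 1/0 1/1 1/2 2/1 2/2
under PSO → 0/0 0/1 0/2 1/0 1/1 1/2 2/0 2/1 2/2
target 2/0 ∈ {PSO}

SC:no TSO:no PSO:yes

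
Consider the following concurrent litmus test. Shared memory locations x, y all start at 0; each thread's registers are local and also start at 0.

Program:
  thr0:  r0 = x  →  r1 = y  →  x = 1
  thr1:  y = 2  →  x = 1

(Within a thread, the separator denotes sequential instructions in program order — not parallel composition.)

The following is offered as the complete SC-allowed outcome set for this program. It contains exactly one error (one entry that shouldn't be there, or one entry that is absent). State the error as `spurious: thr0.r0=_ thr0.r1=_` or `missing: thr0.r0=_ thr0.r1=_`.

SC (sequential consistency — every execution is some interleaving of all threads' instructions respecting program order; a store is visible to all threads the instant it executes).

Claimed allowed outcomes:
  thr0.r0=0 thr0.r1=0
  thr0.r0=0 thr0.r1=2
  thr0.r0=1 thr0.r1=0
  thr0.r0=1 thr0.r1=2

spurious: thr0.r0=1 thr0.r1=0

outcome vector order: (thr0.r0,thr0.r1)
[SC] allowed = {0/0, 0/2, 1/2}
claimed∖SC = {1/0}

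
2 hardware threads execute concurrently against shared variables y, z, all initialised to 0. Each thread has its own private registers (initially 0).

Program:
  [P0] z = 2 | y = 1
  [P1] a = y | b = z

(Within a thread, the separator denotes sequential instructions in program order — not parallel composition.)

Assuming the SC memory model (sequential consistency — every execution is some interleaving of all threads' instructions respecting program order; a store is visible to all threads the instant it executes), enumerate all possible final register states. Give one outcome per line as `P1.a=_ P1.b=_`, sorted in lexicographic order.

P1.a=0 P1.b=0
P1.a=0 P1.b=2
P1.a=1 P1.b=2

outcome vector order: (P1.a,P1.b)
|SC outcomes| = 3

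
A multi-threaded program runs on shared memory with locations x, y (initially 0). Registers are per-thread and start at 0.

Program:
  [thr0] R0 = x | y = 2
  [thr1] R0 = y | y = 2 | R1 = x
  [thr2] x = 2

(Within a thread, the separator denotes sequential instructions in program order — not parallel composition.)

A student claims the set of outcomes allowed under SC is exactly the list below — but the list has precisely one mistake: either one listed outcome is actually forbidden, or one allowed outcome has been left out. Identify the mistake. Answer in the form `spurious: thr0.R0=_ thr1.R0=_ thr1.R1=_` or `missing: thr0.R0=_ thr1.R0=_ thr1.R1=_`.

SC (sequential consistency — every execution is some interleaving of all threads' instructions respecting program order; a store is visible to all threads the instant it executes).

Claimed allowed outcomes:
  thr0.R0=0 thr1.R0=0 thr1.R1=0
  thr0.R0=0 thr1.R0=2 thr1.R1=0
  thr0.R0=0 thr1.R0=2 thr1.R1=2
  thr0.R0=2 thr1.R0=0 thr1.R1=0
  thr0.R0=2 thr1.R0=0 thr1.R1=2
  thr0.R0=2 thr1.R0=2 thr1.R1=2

outcome vector order: (thr0.R0,thr1.R0,thr1.R1)
under SC → <0 0 0>; <0 0 2>; <0 2 0>; <0 2 2>; <2 0 0>; <2 0 2>; <2 2 2>
SC∖claimed = {<0 0 2>}

missing: thr0.R0=0 thr1.R0=0 thr1.R1=2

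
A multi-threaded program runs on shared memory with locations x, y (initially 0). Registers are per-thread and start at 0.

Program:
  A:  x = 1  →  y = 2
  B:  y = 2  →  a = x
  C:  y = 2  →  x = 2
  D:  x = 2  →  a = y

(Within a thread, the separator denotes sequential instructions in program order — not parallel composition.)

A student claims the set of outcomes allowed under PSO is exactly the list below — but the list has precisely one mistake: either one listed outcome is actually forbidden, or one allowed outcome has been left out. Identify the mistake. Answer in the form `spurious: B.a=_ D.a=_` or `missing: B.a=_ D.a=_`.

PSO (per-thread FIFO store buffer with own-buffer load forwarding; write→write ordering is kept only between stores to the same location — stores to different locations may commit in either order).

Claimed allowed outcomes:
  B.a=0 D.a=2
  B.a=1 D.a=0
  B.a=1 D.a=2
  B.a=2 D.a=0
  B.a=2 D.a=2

missing: B.a=0 D.a=0

outcome vector order: (B.a,D.a)
under PSO → 00 02 10 12 20 22
PSO∖claimed = {00}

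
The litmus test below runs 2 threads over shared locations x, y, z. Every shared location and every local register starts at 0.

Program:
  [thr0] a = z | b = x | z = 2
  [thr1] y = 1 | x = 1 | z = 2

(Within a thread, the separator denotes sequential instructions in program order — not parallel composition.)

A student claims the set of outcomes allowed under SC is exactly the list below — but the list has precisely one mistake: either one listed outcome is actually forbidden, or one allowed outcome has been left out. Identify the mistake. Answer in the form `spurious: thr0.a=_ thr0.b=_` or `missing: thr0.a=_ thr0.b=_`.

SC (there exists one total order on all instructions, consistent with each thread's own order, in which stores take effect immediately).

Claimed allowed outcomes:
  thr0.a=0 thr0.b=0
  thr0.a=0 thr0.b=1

outcome vector order: (thr0.a,thr0.b)
SC (3): 0/0, 0/1, 2/1
SC∖claimed = {2/1}

missing: thr0.a=2 thr0.b=1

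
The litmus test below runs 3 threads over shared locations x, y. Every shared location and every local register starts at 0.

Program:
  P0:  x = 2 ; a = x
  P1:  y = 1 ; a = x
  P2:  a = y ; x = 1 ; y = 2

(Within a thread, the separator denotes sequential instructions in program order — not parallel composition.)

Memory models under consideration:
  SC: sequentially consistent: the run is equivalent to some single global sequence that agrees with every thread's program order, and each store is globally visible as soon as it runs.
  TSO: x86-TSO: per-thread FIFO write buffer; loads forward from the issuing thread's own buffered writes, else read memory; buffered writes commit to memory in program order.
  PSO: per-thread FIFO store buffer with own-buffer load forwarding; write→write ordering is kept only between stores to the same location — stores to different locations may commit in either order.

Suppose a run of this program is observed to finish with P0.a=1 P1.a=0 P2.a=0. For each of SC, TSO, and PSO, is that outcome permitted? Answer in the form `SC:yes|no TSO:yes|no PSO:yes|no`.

outcome vector order: (P0.a,P1.a,P2.a)
SC: 12 outcomes — {<1 0 0>; <1 0 1>; <1 1 0>; <1 1 1>; <1 2 0>; <1 2 1>; <2 0 0>; <2 0 1>; <2 1 0>; <2 1 1>; <2 2 0>; <2 2 1>}
TSO: 12 outcomes — {<1 0 0>; <1 0 1>; <1 1 0>; <1 1 1>; <1 2 0>; <1 2 1>; <2 0 0>; <2 0 1>; <2 1 0>; <2 1 1>; <2 2 0>; <2 2 1>}
PSO: 12 outcomes — {<1 0 0>; <1 0 1>; <1 1 0>; <1 1 1>; <1 2 0>; <1 2 1>; <2 0 0>; <2 0 1>; <2 1 0>; <2 1 1>; <2 2 0>; <2 2 1>}
target <1 0 0> ∈ {SC,TSO,PSO}

SC:yes TSO:yes PSO:yes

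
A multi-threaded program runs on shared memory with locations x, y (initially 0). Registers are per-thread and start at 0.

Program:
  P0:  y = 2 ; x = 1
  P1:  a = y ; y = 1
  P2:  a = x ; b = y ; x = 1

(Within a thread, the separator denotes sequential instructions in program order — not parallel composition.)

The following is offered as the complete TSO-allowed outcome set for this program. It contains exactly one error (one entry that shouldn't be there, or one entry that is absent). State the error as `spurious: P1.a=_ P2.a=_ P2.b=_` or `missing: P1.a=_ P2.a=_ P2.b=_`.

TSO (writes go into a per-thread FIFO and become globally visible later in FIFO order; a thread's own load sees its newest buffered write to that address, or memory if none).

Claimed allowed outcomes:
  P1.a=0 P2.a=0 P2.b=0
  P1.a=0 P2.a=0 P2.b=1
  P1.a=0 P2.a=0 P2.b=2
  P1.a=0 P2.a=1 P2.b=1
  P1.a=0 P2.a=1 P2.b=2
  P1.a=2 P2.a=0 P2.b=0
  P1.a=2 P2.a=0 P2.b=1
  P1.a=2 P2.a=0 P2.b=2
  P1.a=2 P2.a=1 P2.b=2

outcome vector order: (P1.a,P2.a,P2.b)
TSO: 10 outcomes — {000 001 002 011 012 200 201 202 211 212}
TSO∖claimed = {211}

missing: P1.a=2 P2.a=1 P2.b=1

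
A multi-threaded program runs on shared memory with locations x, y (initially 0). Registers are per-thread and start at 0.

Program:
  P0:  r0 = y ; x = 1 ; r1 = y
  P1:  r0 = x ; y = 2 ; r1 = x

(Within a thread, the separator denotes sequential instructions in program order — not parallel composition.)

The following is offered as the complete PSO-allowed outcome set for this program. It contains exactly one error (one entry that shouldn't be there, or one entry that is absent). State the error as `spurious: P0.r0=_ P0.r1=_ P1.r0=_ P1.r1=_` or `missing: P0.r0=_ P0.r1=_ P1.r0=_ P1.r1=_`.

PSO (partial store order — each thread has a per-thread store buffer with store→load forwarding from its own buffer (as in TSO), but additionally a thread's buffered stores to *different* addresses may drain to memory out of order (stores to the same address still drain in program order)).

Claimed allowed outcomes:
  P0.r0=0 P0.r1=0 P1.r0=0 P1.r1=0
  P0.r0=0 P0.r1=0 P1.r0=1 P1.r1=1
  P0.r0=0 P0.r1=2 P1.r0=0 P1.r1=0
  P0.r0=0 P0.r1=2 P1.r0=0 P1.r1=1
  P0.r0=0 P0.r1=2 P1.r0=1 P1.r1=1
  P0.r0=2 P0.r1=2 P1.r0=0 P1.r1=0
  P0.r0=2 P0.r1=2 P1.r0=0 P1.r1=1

missing: P0.r0=0 P0.r1=0 P1.r0=0 P1.r1=1

outcome vector order: (P0.r0,P0.r1,P1.r0,P1.r1)
[PSO] allowed = {<0 0 0 0>, <0 0 0 1>, <0 0 1 1>, <0 2 0 0>, <0 2 0 1>, <0 2 1 1>, <2 2 0 0>, <2 2 0 1>}
PSO∖claimed = {<0 0 0 1>}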